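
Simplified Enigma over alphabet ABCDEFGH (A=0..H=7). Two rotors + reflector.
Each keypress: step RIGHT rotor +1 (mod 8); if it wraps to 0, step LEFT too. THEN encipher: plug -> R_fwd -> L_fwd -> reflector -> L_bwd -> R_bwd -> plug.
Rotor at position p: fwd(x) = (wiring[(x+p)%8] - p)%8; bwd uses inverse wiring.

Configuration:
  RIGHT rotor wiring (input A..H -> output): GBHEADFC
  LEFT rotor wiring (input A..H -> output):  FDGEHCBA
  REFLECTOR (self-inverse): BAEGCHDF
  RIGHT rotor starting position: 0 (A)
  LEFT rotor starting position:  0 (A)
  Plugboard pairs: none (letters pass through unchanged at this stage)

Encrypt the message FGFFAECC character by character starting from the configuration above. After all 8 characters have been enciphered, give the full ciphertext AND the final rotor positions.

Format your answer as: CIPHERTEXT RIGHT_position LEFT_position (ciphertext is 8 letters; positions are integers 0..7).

Answer: AFBGGGFE 0 1

Derivation:
Char 1 ('F'): step: R->1, L=0; F->plug->F->R->E->L->H->refl->F->L'->A->R'->A->plug->A
Char 2 ('G'): step: R->2, L=0; G->plug->G->R->E->L->H->refl->F->L'->A->R'->F->plug->F
Char 3 ('F'): step: R->3, L=0; F->plug->F->R->D->L->E->refl->C->L'->F->R'->B->plug->B
Char 4 ('F'): step: R->4, L=0; F->plug->F->R->F->L->C->refl->E->L'->D->R'->G->plug->G
Char 5 ('A'): step: R->5, L=0; A->plug->A->R->G->L->B->refl->A->L'->H->R'->G->plug->G
Char 6 ('E'): step: R->6, L=0; E->plug->E->R->B->L->D->refl->G->L'->C->R'->G->plug->G
Char 7 ('C'): step: R->7, L=0; C->plug->C->R->C->L->G->refl->D->L'->B->R'->F->plug->F
Char 8 ('C'): step: R->0, L->1 (L advanced); C->plug->C->R->H->L->E->refl->C->L'->A->R'->E->plug->E
Final: ciphertext=AFBGGGFE, RIGHT=0, LEFT=1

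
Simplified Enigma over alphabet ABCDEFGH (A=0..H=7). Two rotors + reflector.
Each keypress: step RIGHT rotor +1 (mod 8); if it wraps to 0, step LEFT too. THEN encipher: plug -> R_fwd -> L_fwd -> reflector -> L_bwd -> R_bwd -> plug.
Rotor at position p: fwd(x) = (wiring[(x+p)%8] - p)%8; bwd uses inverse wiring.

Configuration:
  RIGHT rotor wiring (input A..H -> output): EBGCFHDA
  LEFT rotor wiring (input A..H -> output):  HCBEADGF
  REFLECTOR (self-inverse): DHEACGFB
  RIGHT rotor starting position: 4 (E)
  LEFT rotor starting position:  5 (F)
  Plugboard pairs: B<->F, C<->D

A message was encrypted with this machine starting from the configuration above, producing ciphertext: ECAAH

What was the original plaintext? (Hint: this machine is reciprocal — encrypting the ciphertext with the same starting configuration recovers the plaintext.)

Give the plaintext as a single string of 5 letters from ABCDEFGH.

Char 1 ('E'): step: R->5, L=5; E->plug->E->R->E->L->F->refl->G->L'->A->R'->H->plug->H
Char 2 ('C'): step: R->6, L=5; C->plug->D->R->D->L->C->refl->E->L'->F->R'->A->plug->A
Char 3 ('A'): step: R->7, L=5; A->plug->A->R->B->L->B->refl->H->L'->G->R'->F->plug->B
Char 4 ('A'): step: R->0, L->6 (L advanced); A->plug->A->R->E->L->D->refl->A->L'->A->R'->H->plug->H
Char 5 ('H'): step: R->1, L=6; H->plug->H->R->D->L->E->refl->C->L'->G->R'->E->plug->E

Answer: HABHE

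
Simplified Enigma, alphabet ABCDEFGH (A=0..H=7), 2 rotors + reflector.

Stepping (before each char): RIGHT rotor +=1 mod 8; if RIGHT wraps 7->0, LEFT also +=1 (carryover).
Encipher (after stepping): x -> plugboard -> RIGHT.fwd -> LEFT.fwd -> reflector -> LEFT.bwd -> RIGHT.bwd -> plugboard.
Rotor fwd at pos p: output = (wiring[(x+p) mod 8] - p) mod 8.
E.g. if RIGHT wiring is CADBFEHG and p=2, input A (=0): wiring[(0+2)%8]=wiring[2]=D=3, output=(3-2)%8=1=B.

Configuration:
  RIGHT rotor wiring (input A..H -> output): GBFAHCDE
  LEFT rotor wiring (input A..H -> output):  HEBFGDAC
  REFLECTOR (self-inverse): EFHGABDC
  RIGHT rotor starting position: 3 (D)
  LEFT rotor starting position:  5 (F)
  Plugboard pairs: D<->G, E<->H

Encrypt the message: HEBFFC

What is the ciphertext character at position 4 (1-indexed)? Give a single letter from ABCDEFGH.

Char 1 ('H'): step: R->4, L=5; H->plug->E->R->C->L->F->refl->B->L'->H->R'->C->plug->C
Char 2 ('E'): step: R->5, L=5; E->plug->H->R->C->L->F->refl->B->L'->H->R'->C->plug->C
Char 3 ('B'): step: R->6, L=5; B->plug->B->R->G->L->A->refl->E->L'->F->R'->A->plug->A
Char 4 ('F'): step: R->7, L=5; F->plug->F->R->A->L->G->refl->D->L'->B->R'->E->plug->H

H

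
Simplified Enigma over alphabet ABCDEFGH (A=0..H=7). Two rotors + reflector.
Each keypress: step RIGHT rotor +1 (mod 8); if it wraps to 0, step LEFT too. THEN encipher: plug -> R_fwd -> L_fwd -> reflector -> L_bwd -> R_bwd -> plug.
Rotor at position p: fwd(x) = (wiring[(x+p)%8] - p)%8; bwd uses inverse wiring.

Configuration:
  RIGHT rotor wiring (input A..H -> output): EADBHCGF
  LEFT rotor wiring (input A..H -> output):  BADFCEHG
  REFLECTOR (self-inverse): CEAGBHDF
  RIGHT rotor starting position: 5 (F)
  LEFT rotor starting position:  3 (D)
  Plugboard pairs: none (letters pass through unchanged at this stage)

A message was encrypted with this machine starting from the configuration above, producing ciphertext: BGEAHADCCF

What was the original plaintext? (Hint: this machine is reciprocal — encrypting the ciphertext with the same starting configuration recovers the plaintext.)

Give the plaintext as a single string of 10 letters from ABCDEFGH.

Char 1 ('B'): step: R->6, L=3; B->plug->B->R->H->L->A->refl->C->L'->A->R'->A->plug->A
Char 2 ('G'): step: R->7, L=3; G->plug->G->R->D->L->E->refl->B->L'->C->R'->E->plug->E
Char 3 ('E'): step: R->0, L->4 (L advanced); E->plug->E->R->H->L->B->refl->E->L'->F->R'->H->plug->H
Char 4 ('A'): step: R->1, L=4; A->plug->A->R->H->L->B->refl->E->L'->F->R'->F->plug->F
Char 5 ('H'): step: R->2, L=4; H->plug->H->R->G->L->H->refl->F->L'->E->R'->E->plug->E
Char 6 ('A'): step: R->3, L=4; A->plug->A->R->G->L->H->refl->F->L'->E->R'->B->plug->B
Char 7 ('D'): step: R->4, L=4; D->plug->D->R->B->L->A->refl->C->L'->D->R'->A->plug->A
Char 8 ('C'): step: R->5, L=4; C->plug->C->R->A->L->G->refl->D->L'->C->R'->H->plug->H
Char 9 ('C'): step: R->6, L=4; C->plug->C->R->G->L->H->refl->F->L'->E->R'->H->plug->H
Char 10 ('F'): step: R->7, L=4; F->plug->F->R->A->L->G->refl->D->L'->C->R'->E->plug->E

Answer: AEHFEBAHHE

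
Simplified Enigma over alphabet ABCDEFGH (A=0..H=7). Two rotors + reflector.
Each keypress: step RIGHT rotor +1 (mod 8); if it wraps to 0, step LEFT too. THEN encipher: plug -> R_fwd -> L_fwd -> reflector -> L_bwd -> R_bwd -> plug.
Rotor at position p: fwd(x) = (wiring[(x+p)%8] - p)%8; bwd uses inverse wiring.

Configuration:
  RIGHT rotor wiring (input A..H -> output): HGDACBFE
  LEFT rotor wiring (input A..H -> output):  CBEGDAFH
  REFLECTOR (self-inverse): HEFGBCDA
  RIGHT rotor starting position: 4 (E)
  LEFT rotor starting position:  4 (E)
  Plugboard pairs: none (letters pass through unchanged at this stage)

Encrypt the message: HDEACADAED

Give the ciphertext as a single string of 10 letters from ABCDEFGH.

Char 1 ('H'): step: R->5, L=4; H->plug->H->R->F->L->F->refl->C->L'->H->R'->C->plug->C
Char 2 ('D'): step: R->6, L=4; D->plug->D->R->A->L->H->refl->A->L'->G->R'->B->plug->B
Char 3 ('E'): step: R->7, L=4; E->plug->E->R->B->L->E->refl->B->L'->C->R'->G->plug->G
Char 4 ('A'): step: R->0, L->5 (L advanced); A->plug->A->R->H->L->G->refl->D->L'->A->R'->D->plug->D
Char 5 ('C'): step: R->1, L=5; C->plug->C->R->H->L->G->refl->D->L'->A->R'->E->plug->E
Char 6 ('A'): step: R->2, L=5; A->plug->A->R->B->L->A->refl->H->L'->F->R'->G->plug->G
Char 7 ('D'): step: R->3, L=5; D->plug->D->R->C->L->C->refl->F->L'->D->R'->G->plug->G
Char 8 ('A'): step: R->4, L=5; A->plug->A->R->G->L->B->refl->E->L'->E->R'->H->plug->H
Char 9 ('E'): step: R->5, L=5; E->plug->E->R->B->L->A->refl->H->L'->F->R'->H->plug->H
Char 10 ('D'): step: R->6, L=5; D->plug->D->R->A->L->D->refl->G->L'->H->R'->A->plug->A

Answer: CBGDEGGHHA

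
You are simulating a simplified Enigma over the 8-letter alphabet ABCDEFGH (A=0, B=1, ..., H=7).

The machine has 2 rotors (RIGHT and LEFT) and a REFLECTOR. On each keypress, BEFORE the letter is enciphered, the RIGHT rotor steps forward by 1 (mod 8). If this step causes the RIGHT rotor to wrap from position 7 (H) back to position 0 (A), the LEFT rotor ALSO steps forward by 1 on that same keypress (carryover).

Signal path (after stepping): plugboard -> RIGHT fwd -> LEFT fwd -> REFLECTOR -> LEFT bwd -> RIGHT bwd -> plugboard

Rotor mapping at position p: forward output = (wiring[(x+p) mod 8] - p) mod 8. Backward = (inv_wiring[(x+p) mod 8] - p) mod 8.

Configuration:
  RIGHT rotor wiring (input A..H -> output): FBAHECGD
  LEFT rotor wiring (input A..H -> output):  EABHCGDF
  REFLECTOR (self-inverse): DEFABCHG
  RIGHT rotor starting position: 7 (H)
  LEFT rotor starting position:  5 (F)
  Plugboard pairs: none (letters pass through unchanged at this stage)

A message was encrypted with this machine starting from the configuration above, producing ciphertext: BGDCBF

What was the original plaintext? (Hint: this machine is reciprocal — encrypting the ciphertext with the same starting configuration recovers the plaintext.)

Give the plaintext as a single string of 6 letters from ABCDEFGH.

Char 1 ('B'): step: R->0, L->6 (L advanced); B->plug->B->R->B->L->H->refl->G->L'->C->R'->F->plug->F
Char 2 ('G'): step: R->1, L=6; G->plug->G->R->C->L->G->refl->H->L'->B->R'->E->plug->E
Char 3 ('D'): step: R->2, L=6; D->plug->D->R->A->L->F->refl->C->L'->D->R'->G->plug->G
Char 4 ('C'): step: R->3, L=6; C->plug->C->R->H->L->A->refl->D->L'->E->R'->A->plug->A
Char 5 ('B'): step: R->4, L=6; B->plug->B->R->G->L->E->refl->B->L'->F->R'->F->plug->F
Char 6 ('F'): step: R->5, L=6; F->plug->F->R->D->L->C->refl->F->L'->A->R'->D->plug->D

Answer: FEGAFD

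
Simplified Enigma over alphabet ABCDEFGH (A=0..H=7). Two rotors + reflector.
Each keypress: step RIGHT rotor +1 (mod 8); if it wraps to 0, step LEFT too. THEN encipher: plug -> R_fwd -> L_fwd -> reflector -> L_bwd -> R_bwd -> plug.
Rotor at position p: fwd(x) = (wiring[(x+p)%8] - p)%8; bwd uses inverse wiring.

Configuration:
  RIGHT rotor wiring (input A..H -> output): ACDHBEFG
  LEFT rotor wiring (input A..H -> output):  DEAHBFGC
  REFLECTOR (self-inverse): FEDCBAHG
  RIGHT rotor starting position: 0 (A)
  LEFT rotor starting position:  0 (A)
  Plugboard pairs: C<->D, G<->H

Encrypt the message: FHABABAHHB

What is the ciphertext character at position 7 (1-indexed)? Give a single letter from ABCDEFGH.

Char 1 ('F'): step: R->1, L=0; F->plug->F->R->E->L->B->refl->E->L'->B->R'->A->plug->A
Char 2 ('H'): step: R->2, L=0; H->plug->G->R->G->L->G->refl->H->L'->D->R'->E->plug->E
Char 3 ('A'): step: R->3, L=0; A->plug->A->R->E->L->B->refl->E->L'->B->R'->C->plug->D
Char 4 ('B'): step: R->4, L=0; B->plug->B->R->A->L->D->refl->C->L'->H->R'->G->plug->H
Char 5 ('A'): step: R->5, L=0; A->plug->A->R->H->L->C->refl->D->L'->A->R'->B->plug->B
Char 6 ('B'): step: R->6, L=0; B->plug->B->R->A->L->D->refl->C->L'->H->R'->A->plug->A
Char 7 ('A'): step: R->7, L=0; A->plug->A->R->H->L->C->refl->D->L'->A->R'->E->plug->E

E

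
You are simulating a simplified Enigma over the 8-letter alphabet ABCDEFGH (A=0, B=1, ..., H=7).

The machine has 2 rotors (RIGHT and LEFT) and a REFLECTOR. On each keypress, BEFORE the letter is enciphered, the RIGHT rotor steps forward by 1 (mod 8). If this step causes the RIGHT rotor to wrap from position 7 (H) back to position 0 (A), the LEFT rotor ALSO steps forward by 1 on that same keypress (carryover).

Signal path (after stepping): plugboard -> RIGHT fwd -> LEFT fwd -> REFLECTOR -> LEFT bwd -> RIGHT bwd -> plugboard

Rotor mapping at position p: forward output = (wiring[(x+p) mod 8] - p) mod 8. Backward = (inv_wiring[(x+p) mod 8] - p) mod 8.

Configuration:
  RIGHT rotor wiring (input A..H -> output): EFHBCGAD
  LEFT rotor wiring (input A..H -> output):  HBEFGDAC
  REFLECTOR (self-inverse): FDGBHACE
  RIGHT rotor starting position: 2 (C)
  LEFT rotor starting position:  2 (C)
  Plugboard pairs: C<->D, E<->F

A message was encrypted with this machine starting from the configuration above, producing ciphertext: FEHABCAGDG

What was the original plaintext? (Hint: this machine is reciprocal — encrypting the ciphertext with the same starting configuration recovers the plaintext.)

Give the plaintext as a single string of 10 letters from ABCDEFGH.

Answer: HGDCDDFHGB

Derivation:
Char 1 ('F'): step: R->3, L=2; F->plug->E->R->A->L->C->refl->G->L'->E->R'->H->plug->H
Char 2 ('E'): step: R->4, L=2; E->plug->F->R->B->L->D->refl->B->L'->D->R'->G->plug->G
Char 3 ('H'): step: R->5, L=2; H->plug->H->R->F->L->A->refl->F->L'->G->R'->C->plug->D
Char 4 ('A'): step: R->6, L=2; A->plug->A->R->C->L->E->refl->H->L'->H->R'->D->plug->C
Char 5 ('B'): step: R->7, L=2; B->plug->B->R->F->L->A->refl->F->L'->G->R'->C->plug->D
Char 6 ('C'): step: R->0, L->3 (L advanced); C->plug->D->R->B->L->D->refl->B->L'->H->R'->C->plug->D
Char 7 ('A'): step: R->1, L=3; A->plug->A->R->E->L->H->refl->E->L'->F->R'->E->plug->F
Char 8 ('G'): step: R->2, L=3; G->plug->G->R->C->L->A->refl->F->L'->D->R'->H->plug->H
Char 9 ('D'): step: R->3, L=3; D->plug->C->R->D->L->F->refl->A->L'->C->R'->G->plug->G
Char 10 ('G'): step: R->4, L=3; G->plug->G->R->D->L->F->refl->A->L'->C->R'->B->plug->B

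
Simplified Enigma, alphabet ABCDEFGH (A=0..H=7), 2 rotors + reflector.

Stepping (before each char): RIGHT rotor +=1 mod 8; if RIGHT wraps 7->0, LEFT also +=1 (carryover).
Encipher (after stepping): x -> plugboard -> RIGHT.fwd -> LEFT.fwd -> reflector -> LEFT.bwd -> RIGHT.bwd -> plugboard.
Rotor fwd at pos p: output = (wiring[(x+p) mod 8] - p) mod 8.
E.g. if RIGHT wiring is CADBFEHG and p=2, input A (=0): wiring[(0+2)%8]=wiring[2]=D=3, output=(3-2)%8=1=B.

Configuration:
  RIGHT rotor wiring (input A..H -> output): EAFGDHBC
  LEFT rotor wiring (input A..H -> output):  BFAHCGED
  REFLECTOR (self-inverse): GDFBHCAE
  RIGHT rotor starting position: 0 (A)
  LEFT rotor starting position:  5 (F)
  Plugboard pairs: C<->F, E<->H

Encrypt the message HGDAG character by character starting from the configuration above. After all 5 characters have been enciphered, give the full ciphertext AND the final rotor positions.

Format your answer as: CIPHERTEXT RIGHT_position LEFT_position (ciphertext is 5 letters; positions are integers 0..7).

Answer: ABHDH 5 5

Derivation:
Char 1 ('H'): step: R->1, L=5; H->plug->E->R->G->L->C->refl->F->L'->H->R'->A->plug->A
Char 2 ('G'): step: R->2, L=5; G->plug->G->R->C->L->G->refl->A->L'->E->R'->B->plug->B
Char 3 ('D'): step: R->3, L=5; D->plug->D->R->G->L->C->refl->F->L'->H->R'->E->plug->H
Char 4 ('A'): step: R->4, L=5; A->plug->A->R->H->L->F->refl->C->L'->G->R'->D->plug->D
Char 5 ('G'): step: R->5, L=5; G->plug->G->R->B->L->H->refl->E->L'->D->R'->E->plug->H
Final: ciphertext=ABHDH, RIGHT=5, LEFT=5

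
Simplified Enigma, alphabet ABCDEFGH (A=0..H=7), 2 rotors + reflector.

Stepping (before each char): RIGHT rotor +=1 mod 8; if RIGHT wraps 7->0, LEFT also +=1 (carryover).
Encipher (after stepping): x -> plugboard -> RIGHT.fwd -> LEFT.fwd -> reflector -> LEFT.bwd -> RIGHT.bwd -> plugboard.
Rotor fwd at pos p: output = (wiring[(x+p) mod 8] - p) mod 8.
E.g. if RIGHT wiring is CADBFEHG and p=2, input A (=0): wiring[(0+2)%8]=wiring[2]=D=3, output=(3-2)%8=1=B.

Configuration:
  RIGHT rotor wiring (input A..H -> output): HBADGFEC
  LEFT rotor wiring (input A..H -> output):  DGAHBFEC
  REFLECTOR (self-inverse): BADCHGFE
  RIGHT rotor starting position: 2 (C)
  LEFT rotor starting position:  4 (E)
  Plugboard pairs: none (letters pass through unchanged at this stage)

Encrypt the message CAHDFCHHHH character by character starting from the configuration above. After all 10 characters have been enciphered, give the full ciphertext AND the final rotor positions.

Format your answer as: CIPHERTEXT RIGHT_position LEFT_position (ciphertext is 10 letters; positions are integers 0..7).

Char 1 ('C'): step: R->3, L=4; C->plug->C->R->C->L->A->refl->B->L'->B->R'->D->plug->D
Char 2 ('A'): step: R->4, L=4; A->plug->A->R->C->L->A->refl->B->L'->B->R'->B->plug->B
Char 3 ('H'): step: R->5, L=4; H->plug->H->R->B->L->B->refl->A->L'->C->R'->D->plug->D
Char 4 ('D'): step: R->6, L=4; D->plug->D->R->D->L->G->refl->F->L'->A->R'->G->plug->G
Char 5 ('F'): step: R->7, L=4; F->plug->F->R->H->L->D->refl->C->L'->F->R'->H->plug->H
Char 6 ('C'): step: R->0, L->5 (L advanced); C->plug->C->R->A->L->A->refl->B->L'->E->R'->G->plug->G
Char 7 ('H'): step: R->1, L=5; H->plug->H->R->G->L->C->refl->D->L'->F->R'->D->plug->D
Char 8 ('H'): step: R->2, L=5; H->plug->H->R->H->L->E->refl->H->L'->B->R'->B->plug->B
Char 9 ('H'): step: R->3, L=5; H->plug->H->R->F->L->D->refl->C->L'->G->R'->G->plug->G
Char 10 ('H'): step: R->4, L=5; H->plug->H->R->H->L->E->refl->H->L'->B->R'->B->plug->B
Final: ciphertext=DBDGHGDBGB, RIGHT=4, LEFT=5

Answer: DBDGHGDBGB 4 5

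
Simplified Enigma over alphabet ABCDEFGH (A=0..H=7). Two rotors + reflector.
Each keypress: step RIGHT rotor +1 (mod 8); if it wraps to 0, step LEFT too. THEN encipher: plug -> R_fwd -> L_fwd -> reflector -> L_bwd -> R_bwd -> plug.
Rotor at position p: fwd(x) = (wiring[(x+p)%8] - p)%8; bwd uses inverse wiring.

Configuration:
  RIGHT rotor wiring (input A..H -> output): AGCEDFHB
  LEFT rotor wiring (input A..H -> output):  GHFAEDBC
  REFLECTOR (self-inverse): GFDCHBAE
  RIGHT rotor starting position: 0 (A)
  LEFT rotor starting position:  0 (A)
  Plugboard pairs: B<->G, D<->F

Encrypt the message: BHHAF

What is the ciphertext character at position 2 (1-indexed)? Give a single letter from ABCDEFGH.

Char 1 ('B'): step: R->1, L=0; B->plug->G->R->A->L->G->refl->A->L'->D->R'->C->plug->C
Char 2 ('H'): step: R->2, L=0; H->plug->H->R->E->L->E->refl->H->L'->B->R'->C->plug->C

C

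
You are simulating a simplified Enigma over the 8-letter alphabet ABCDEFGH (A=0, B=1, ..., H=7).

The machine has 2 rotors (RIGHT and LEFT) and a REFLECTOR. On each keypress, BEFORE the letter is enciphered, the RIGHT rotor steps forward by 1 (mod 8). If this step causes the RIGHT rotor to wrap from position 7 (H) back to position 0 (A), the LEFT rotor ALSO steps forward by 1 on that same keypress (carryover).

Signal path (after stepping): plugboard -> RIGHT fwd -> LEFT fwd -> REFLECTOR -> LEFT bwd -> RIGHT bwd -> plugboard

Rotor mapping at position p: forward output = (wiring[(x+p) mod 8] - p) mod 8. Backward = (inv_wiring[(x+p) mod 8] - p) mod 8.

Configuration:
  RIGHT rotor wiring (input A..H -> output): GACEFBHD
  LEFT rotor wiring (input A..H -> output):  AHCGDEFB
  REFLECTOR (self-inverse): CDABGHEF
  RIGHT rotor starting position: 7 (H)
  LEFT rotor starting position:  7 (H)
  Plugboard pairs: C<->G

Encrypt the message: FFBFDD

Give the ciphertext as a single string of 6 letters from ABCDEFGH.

Char 1 ('F'): step: R->0, L->0 (L advanced); F->plug->F->R->B->L->H->refl->F->L'->G->R'->A->plug->A
Char 2 ('F'): step: R->1, L=0; F->plug->F->R->G->L->F->refl->H->L'->B->R'->B->plug->B
Char 3 ('B'): step: R->2, L=0; B->plug->B->R->C->L->C->refl->A->L'->A->R'->A->plug->A
Char 4 ('F'): step: R->3, L=0; F->plug->F->R->D->L->G->refl->E->L'->F->R'->G->plug->C
Char 5 ('D'): step: R->4, L=0; D->plug->D->R->H->L->B->refl->D->L'->E->R'->F->plug->F
Char 6 ('D'): step: R->5, L=0; D->plug->D->R->B->L->H->refl->F->L'->G->R'->C->plug->G

Answer: ABACFG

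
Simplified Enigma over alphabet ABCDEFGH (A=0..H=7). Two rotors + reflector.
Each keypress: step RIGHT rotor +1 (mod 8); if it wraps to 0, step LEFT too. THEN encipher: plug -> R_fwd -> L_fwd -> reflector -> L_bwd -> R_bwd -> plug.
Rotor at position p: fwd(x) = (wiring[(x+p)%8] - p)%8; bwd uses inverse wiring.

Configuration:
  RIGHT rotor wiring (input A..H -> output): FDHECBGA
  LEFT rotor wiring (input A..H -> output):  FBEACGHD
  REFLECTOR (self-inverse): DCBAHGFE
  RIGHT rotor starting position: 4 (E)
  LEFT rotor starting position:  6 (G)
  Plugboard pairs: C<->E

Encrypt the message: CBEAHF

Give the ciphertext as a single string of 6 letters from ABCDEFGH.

Char 1 ('C'): step: R->5, L=6; C->plug->E->R->G->L->E->refl->H->L'->C->R'->F->plug->F
Char 2 ('B'): step: R->6, L=6; B->plug->B->R->C->L->H->refl->E->L'->G->R'->F->plug->F
Char 3 ('E'): step: R->7, L=6; E->plug->C->R->E->L->G->refl->F->L'->B->R'->A->plug->A
Char 4 ('A'): step: R->0, L->7 (L advanced); A->plug->A->R->F->L->D->refl->A->L'->H->R'->C->plug->E
Char 5 ('H'): step: R->1, L=7; H->plug->H->R->E->L->B->refl->C->L'->C->R'->A->plug->A
Char 6 ('F'): step: R->2, L=7; F->plug->F->R->G->L->H->refl->E->L'->A->R'->C->plug->E

Answer: FFAEAE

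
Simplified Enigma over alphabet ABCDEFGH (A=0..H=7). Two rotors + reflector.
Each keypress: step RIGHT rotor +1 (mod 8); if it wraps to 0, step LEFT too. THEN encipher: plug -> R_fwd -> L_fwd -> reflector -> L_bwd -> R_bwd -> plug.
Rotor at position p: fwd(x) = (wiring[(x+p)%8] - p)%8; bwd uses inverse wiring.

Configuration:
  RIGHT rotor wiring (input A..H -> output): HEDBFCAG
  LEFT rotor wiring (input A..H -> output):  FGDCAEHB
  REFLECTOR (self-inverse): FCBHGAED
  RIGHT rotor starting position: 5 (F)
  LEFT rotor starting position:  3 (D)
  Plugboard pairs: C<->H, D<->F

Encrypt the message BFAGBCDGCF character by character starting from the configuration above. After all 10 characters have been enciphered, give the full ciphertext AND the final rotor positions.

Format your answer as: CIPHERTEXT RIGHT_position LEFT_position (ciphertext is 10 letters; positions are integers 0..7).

Char 1 ('B'): step: R->6, L=3; B->plug->B->R->A->L->H->refl->D->L'->G->R'->D->plug->F
Char 2 ('F'): step: R->7, L=3; F->plug->D->R->E->L->G->refl->E->L'->D->R'->G->plug->G
Char 3 ('A'): step: R->0, L->4 (L advanced); A->plug->A->R->H->L->G->refl->E->L'->A->R'->G->plug->G
Char 4 ('G'): step: R->1, L=4; G->plug->G->R->F->L->C->refl->B->L'->E->R'->D->plug->F
Char 5 ('B'): step: R->2, L=4; B->plug->B->R->H->L->G->refl->E->L'->A->R'->D->plug->F
Char 6 ('C'): step: R->3, L=4; C->plug->H->R->A->L->E->refl->G->L'->H->R'->C->plug->H
Char 7 ('D'): step: R->4, L=4; D->plug->F->R->A->L->E->refl->G->L'->H->R'->G->plug->G
Char 8 ('G'): step: R->5, L=4; G->plug->G->R->E->L->B->refl->C->L'->F->R'->A->plug->A
Char 9 ('C'): step: R->6, L=4; C->plug->H->R->E->L->B->refl->C->L'->F->R'->E->plug->E
Char 10 ('F'): step: R->7, L=4; F->plug->D->R->E->L->B->refl->C->L'->F->R'->C->plug->H
Final: ciphertext=FGGFFHGAEH, RIGHT=7, LEFT=4

Answer: FGGFFHGAEH 7 4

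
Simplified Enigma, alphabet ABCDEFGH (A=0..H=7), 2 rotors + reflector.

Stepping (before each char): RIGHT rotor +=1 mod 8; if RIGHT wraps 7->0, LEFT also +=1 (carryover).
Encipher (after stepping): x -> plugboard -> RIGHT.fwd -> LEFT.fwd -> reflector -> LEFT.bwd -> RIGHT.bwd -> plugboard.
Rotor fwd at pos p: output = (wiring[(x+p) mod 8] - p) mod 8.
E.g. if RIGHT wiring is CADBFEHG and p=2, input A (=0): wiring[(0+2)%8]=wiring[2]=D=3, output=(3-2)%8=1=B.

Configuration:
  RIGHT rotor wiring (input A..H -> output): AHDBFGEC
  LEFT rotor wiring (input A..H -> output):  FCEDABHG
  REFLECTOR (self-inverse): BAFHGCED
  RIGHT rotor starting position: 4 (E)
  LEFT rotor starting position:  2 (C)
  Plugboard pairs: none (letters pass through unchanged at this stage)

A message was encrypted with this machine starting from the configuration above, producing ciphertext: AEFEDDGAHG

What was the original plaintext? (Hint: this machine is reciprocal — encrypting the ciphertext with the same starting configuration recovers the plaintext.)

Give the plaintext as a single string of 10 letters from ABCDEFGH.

Answer: BCADAGAHBH

Derivation:
Char 1 ('A'): step: R->5, L=2; A->plug->A->R->B->L->B->refl->A->L'->H->R'->B->plug->B
Char 2 ('E'): step: R->6, L=2; E->plug->E->R->F->L->E->refl->G->L'->C->R'->C->plug->C
Char 3 ('F'): step: R->7, L=2; F->plug->F->R->G->L->D->refl->H->L'->D->R'->A->plug->A
Char 4 ('E'): step: R->0, L->3 (L advanced); E->plug->E->R->F->L->C->refl->F->L'->B->R'->D->plug->D
Char 5 ('D'): step: R->1, L=3; D->plug->D->R->E->L->D->refl->H->L'->G->R'->A->plug->A
Char 6 ('D'): step: R->2, L=3; D->plug->D->R->E->L->D->refl->H->L'->G->R'->G->plug->G
Char 7 ('G'): step: R->3, L=3; G->plug->G->R->E->L->D->refl->H->L'->G->R'->A->plug->A
Char 8 ('A'): step: R->4, L=3; A->plug->A->R->B->L->F->refl->C->L'->F->R'->H->plug->H
Char 9 ('H'): step: R->5, L=3; H->plug->H->R->A->L->A->refl->B->L'->H->R'->B->plug->B
Char 10 ('G'): step: R->6, L=3; G->plug->G->R->H->L->B->refl->A->L'->A->R'->H->plug->H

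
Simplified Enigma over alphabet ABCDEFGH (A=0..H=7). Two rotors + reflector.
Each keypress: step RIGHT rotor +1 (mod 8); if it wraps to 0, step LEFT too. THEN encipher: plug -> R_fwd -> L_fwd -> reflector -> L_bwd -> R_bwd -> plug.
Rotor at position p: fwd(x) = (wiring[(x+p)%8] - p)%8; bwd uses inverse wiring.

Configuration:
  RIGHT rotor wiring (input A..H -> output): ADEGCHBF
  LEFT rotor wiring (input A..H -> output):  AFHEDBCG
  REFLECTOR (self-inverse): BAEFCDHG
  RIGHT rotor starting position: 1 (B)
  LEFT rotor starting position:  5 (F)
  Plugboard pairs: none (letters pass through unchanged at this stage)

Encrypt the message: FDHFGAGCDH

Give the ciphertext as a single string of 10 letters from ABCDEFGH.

Answer: HBEECECBFC

Derivation:
Char 1 ('F'): step: R->2, L=5; F->plug->F->R->D->L->D->refl->F->L'->B->R'->H->plug->H
Char 2 ('D'): step: R->3, L=5; D->plug->D->R->G->L->H->refl->G->L'->H->R'->B->plug->B
Char 3 ('H'): step: R->4, L=5; H->plug->H->R->C->L->B->refl->A->L'->E->R'->E->plug->E
Char 4 ('F'): step: R->5, L=5; F->plug->F->R->H->L->G->refl->H->L'->G->R'->E->plug->E
Char 5 ('G'): step: R->6, L=5; G->plug->G->R->E->L->A->refl->B->L'->C->R'->C->plug->C
Char 6 ('A'): step: R->7, L=5; A->plug->A->R->G->L->H->refl->G->L'->H->R'->E->plug->E
Char 7 ('G'): step: R->0, L->6 (L advanced); G->plug->G->R->B->L->A->refl->B->L'->E->R'->C->plug->C
Char 8 ('C'): step: R->1, L=6; C->plug->C->R->F->L->G->refl->H->L'->D->R'->B->plug->B
Char 9 ('D'): step: R->2, L=6; D->plug->D->R->F->L->G->refl->H->L'->D->R'->F->plug->F
Char 10 ('H'): step: R->3, L=6; H->plug->H->R->B->L->A->refl->B->L'->E->R'->C->plug->C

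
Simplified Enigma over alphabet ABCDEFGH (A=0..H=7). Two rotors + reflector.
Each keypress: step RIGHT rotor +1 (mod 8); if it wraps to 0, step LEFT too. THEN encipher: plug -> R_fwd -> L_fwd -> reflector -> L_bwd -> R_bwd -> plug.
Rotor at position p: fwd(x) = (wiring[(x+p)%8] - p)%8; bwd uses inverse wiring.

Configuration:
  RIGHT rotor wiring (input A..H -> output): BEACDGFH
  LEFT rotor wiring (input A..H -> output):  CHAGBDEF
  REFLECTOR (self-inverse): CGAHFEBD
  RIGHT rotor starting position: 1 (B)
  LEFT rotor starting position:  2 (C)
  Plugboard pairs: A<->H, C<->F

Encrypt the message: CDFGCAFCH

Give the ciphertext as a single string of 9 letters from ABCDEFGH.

Char 1 ('C'): step: R->2, L=2; C->plug->F->R->F->L->D->refl->H->L'->C->R'->H->plug->A
Char 2 ('D'): step: R->3, L=2; D->plug->D->R->C->L->H->refl->D->L'->F->R'->H->plug->A
Char 3 ('F'): step: R->4, L=2; F->plug->C->R->B->L->E->refl->F->L'->H->R'->A->plug->H
Char 4 ('G'): step: R->5, L=2; G->plug->G->R->F->L->D->refl->H->L'->C->R'->C->plug->F
Char 5 ('C'): step: R->6, L=2; C->plug->F->R->E->L->C->refl->A->L'->G->R'->D->plug->D
Char 6 ('A'): step: R->7, L=2; A->plug->H->R->G->L->A->refl->C->L'->E->R'->F->plug->C
Char 7 ('F'): step: R->0, L->3 (L advanced); F->plug->C->R->A->L->D->refl->H->L'->F->R'->G->plug->G
Char 8 ('C'): step: R->1, L=3; C->plug->F->R->E->L->C->refl->A->L'->C->R'->D->plug->D
Char 9 ('H'): step: R->2, L=3; H->plug->A->R->G->L->E->refl->F->L'->H->R'->G->plug->G

Answer: AAHFDCGDG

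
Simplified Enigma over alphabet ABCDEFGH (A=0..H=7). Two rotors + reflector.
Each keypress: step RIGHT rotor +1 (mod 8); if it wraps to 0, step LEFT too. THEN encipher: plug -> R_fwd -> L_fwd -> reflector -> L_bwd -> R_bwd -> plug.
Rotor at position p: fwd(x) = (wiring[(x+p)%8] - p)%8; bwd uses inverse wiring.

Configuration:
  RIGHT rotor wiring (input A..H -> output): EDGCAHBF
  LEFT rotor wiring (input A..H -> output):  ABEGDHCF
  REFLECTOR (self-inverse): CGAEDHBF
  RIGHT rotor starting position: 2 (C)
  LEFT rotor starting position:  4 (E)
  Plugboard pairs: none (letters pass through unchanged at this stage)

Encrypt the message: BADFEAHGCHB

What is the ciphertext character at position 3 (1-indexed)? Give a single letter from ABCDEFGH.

Char 1 ('B'): step: R->3, L=4; B->plug->B->R->F->L->F->refl->H->L'->A->R'->G->plug->G
Char 2 ('A'): step: R->4, L=4; A->plug->A->R->E->L->E->refl->D->L'->B->R'->D->plug->D
Char 3 ('D'): step: R->5, L=4; D->plug->D->R->H->L->C->refl->A->L'->G->R'->E->plug->E

E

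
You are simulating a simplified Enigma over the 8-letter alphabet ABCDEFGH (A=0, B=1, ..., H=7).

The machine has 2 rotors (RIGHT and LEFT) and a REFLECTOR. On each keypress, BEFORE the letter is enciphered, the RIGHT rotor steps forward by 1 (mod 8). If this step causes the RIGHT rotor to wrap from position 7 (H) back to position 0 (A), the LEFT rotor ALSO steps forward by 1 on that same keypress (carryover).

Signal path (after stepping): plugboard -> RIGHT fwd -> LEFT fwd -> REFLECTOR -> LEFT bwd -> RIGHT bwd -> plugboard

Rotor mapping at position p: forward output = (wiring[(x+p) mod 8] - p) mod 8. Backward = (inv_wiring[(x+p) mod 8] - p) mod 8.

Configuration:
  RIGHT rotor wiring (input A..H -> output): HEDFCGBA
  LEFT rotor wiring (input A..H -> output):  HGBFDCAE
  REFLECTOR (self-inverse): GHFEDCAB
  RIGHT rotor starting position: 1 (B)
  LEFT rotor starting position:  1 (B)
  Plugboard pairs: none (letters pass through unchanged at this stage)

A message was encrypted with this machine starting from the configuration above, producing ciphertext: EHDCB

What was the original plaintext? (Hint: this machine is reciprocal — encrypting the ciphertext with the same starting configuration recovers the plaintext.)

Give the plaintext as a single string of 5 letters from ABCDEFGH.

Answer: ACCGD

Derivation:
Char 1 ('E'): step: R->2, L=1; E->plug->E->R->H->L->G->refl->A->L'->B->R'->A->plug->A
Char 2 ('H'): step: R->3, L=1; H->plug->H->R->A->L->F->refl->C->L'->D->R'->C->plug->C
Char 3 ('D'): step: R->4, L=1; D->plug->D->R->E->L->B->refl->H->L'->F->R'->C->plug->C
Char 4 ('C'): step: R->5, L=1; C->plug->C->R->D->L->C->refl->F->L'->A->R'->G->plug->G
Char 5 ('B'): step: R->6, L=1; B->plug->B->R->C->L->E->refl->D->L'->G->R'->D->plug->D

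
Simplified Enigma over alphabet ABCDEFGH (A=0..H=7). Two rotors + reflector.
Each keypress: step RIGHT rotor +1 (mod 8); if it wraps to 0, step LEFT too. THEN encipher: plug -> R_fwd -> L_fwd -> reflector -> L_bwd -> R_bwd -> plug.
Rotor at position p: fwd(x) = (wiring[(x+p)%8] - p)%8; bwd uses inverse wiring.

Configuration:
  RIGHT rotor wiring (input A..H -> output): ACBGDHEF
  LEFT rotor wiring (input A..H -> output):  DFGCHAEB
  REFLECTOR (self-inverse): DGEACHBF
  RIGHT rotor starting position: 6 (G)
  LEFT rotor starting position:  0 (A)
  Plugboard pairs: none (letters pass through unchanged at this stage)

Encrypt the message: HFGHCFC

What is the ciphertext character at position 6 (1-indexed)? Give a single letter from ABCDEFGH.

Char 1 ('H'): step: R->7, L=0; H->plug->H->R->F->L->A->refl->D->L'->A->R'->G->plug->G
Char 2 ('F'): step: R->0, L->1 (L advanced); F->plug->F->R->H->L->C->refl->E->L'->A->R'->A->plug->A
Char 3 ('G'): step: R->1, L=1; G->plug->G->R->E->L->H->refl->F->L'->B->R'->A->plug->A
Char 4 ('H'): step: R->2, L=1; H->plug->H->R->A->L->E->refl->C->L'->H->R'->A->plug->A
Char 5 ('C'): step: R->3, L=1; C->plug->C->R->E->L->H->refl->F->L'->B->R'->D->plug->D
Char 6 ('F'): step: R->4, L=1; F->plug->F->R->G->L->A->refl->D->L'->F->R'->G->plug->G

G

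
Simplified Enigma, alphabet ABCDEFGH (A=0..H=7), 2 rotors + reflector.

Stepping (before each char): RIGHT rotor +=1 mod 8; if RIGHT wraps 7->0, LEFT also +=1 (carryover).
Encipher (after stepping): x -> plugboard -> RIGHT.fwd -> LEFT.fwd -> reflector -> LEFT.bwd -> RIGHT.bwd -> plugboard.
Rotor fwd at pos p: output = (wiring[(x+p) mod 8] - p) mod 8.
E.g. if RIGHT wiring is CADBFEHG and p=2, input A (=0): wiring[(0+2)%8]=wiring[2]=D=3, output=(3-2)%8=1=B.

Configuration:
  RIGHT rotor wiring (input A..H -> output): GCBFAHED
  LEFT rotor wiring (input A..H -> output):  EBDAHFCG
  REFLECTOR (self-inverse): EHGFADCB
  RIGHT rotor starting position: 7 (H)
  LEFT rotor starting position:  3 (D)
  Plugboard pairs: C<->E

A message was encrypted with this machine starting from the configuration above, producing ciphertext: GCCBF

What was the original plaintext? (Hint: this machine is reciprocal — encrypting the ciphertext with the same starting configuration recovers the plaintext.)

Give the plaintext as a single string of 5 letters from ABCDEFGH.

Char 1 ('G'): step: R->0, L->4 (L advanced); G->plug->G->R->E->L->A->refl->E->L'->H->R'->F->plug->F
Char 2 ('C'): step: R->1, L=4; C->plug->E->R->G->L->H->refl->B->L'->B->R'->A->plug->A
Char 3 ('C'): step: R->2, L=4; C->plug->E->R->C->L->G->refl->C->L'->D->R'->B->plug->B
Char 4 ('B'): step: R->3, L=4; B->plug->B->R->F->L->F->refl->D->L'->A->R'->E->plug->C
Char 5 ('F'): step: R->4, L=4; F->plug->F->R->G->L->H->refl->B->L'->B->R'->H->plug->H

Answer: FABCH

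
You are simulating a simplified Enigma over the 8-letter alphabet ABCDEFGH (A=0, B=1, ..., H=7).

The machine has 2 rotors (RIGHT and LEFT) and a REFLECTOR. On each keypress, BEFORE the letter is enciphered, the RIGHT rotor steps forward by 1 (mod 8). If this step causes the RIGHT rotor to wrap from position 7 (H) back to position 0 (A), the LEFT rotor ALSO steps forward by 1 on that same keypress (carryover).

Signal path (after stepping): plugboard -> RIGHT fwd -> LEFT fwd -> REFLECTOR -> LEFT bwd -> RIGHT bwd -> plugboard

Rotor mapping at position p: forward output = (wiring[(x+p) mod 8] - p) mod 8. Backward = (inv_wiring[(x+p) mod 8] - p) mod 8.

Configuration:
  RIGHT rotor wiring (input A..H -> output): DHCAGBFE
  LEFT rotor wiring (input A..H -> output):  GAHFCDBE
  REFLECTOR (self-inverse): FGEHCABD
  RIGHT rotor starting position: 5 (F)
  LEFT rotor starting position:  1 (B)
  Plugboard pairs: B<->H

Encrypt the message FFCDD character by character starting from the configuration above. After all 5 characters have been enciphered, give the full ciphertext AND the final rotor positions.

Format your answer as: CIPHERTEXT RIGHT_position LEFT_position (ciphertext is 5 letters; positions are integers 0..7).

Answer: EADAE 2 2

Derivation:
Char 1 ('F'): step: R->6, L=1; F->plug->F->R->C->L->E->refl->C->L'->E->R'->E->plug->E
Char 2 ('F'): step: R->7, L=1; F->plug->F->R->H->L->F->refl->A->L'->F->R'->A->plug->A
Char 3 ('C'): step: R->0, L->2 (L advanced); C->plug->C->R->C->L->A->refl->F->L'->A->R'->D->plug->D
Char 4 ('D'): step: R->1, L=2; D->plug->D->R->F->L->C->refl->E->L'->G->R'->A->plug->A
Char 5 ('D'): step: R->2, L=2; D->plug->D->R->H->L->G->refl->B->L'->D->R'->E->plug->E
Final: ciphertext=EADAE, RIGHT=2, LEFT=2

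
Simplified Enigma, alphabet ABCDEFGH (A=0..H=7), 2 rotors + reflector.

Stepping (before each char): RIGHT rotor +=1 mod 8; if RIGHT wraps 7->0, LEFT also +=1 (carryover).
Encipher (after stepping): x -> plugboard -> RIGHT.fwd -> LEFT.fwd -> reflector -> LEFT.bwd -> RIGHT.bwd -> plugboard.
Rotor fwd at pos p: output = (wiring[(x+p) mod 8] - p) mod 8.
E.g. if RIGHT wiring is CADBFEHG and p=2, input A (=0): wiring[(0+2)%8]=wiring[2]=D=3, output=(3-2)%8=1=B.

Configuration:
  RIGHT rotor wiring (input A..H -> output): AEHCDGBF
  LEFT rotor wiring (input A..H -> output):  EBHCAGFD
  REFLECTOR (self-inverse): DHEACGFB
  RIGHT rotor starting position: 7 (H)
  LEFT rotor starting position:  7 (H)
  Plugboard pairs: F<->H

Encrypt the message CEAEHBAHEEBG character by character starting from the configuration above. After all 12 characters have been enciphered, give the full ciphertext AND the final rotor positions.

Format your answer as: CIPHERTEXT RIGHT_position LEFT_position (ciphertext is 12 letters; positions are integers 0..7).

Answer: BBGGGEFGDBEF 3 1

Derivation:
Char 1 ('C'): step: R->0, L->0 (L advanced); C->plug->C->R->H->L->D->refl->A->L'->E->R'->B->plug->B
Char 2 ('E'): step: R->1, L=0; E->plug->E->R->F->L->G->refl->F->L'->G->R'->B->plug->B
Char 3 ('A'): step: R->2, L=0; A->plug->A->R->F->L->G->refl->F->L'->G->R'->G->plug->G
Char 4 ('E'): step: R->3, L=0; E->plug->E->R->C->L->H->refl->B->L'->B->R'->G->plug->G
Char 5 ('H'): step: R->4, L=0; H->plug->F->R->A->L->E->refl->C->L'->D->R'->G->plug->G
Char 6 ('B'): step: R->5, L=0; B->plug->B->R->E->L->A->refl->D->L'->H->R'->E->plug->E
Char 7 ('A'): step: R->6, L=0; A->plug->A->R->D->L->C->refl->E->L'->A->R'->H->plug->F
Char 8 ('H'): step: R->7, L=0; H->plug->F->R->E->L->A->refl->D->L'->H->R'->G->plug->G
Char 9 ('E'): step: R->0, L->1 (L advanced); E->plug->E->R->D->L->H->refl->B->L'->C->R'->D->plug->D
Char 10 ('E'): step: R->1, L=1; E->plug->E->R->F->L->E->refl->C->L'->G->R'->B->plug->B
Char 11 ('B'): step: R->2, L=1; B->plug->B->R->A->L->A->refl->D->L'->H->R'->E->plug->E
Char 12 ('G'): step: R->3, L=1; G->plug->G->R->B->L->G->refl->F->L'->E->R'->H->plug->F
Final: ciphertext=BBGGGEFGDBEF, RIGHT=3, LEFT=1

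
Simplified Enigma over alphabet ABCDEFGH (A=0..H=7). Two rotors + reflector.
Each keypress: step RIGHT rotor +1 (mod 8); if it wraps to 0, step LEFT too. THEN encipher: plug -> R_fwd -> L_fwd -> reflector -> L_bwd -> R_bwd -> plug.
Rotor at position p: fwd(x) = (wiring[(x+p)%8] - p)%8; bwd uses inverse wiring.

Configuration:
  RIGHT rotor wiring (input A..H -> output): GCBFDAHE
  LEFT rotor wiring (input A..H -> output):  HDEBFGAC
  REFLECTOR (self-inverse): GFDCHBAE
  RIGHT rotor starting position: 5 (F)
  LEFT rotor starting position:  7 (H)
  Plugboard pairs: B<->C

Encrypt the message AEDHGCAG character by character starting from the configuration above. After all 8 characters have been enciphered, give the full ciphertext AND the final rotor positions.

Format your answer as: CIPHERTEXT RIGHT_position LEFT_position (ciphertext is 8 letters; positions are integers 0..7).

Char 1 ('A'): step: R->6, L=7; A->plug->A->R->B->L->A->refl->G->L'->F->R'->G->plug->G
Char 2 ('E'): step: R->7, L=7; E->plug->E->R->G->L->H->refl->E->L'->C->R'->D->plug->D
Char 3 ('D'): step: R->0, L->0 (L advanced); D->plug->D->R->F->L->G->refl->A->L'->G->R'->A->plug->A
Char 4 ('H'): step: R->1, L=0; H->plug->H->R->F->L->G->refl->A->L'->G->R'->F->plug->F
Char 5 ('G'): step: R->2, L=0; G->plug->G->R->E->L->F->refl->B->L'->D->R'->B->plug->C
Char 6 ('C'): step: R->3, L=0; C->plug->B->R->A->L->H->refl->E->L'->C->R'->A->plug->A
Char 7 ('A'): step: R->4, L=0; A->plug->A->R->H->L->C->refl->D->L'->B->R'->H->plug->H
Char 8 ('G'): step: R->5, L=0; G->plug->G->R->A->L->H->refl->E->L'->C->R'->B->plug->C
Final: ciphertext=GDAFCAHC, RIGHT=5, LEFT=0

Answer: GDAFCAHC 5 0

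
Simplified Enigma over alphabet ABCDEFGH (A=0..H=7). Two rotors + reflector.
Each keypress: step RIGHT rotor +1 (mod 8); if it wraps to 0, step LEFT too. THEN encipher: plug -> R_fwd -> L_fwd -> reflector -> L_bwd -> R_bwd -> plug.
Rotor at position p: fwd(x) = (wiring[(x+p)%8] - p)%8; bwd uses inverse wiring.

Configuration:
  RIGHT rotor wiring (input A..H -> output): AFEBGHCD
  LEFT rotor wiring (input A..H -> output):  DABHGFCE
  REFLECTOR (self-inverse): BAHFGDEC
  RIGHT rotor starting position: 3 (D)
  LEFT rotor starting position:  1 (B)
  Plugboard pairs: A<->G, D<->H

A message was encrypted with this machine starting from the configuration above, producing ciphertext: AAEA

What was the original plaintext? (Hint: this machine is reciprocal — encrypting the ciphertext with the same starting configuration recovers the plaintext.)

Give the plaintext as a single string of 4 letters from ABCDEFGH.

Char 1 ('A'): step: R->4, L=1; A->plug->G->R->A->L->H->refl->C->L'->H->R'->D->plug->H
Char 2 ('A'): step: R->5, L=1; A->plug->G->R->E->L->E->refl->G->L'->C->R'->A->plug->G
Char 3 ('E'): step: R->6, L=1; E->plug->E->R->G->L->D->refl->F->L'->D->R'->F->plug->F
Char 4 ('A'): step: R->7, L=1; A->plug->G->R->A->L->H->refl->C->L'->H->R'->F->plug->F

Answer: HGFF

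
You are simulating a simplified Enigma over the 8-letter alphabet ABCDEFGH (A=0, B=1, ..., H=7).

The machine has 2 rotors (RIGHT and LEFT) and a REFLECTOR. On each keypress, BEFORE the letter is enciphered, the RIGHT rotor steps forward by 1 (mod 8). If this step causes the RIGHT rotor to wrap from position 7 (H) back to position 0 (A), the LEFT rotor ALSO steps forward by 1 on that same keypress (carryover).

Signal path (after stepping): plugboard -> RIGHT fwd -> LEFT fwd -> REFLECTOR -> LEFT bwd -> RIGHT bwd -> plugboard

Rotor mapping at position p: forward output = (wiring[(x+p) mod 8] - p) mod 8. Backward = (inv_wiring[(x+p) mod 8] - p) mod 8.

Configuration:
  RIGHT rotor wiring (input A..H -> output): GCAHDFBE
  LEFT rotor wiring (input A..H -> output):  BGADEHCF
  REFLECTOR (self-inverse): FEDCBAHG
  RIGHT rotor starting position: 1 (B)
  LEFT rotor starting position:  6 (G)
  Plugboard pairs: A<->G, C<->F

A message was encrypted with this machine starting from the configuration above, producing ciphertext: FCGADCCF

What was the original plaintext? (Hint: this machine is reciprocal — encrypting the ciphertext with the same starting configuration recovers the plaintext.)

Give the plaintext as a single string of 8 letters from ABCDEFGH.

Answer: GHDBEHGH

Derivation:
Char 1 ('F'): step: R->2, L=6; F->plug->C->R->B->L->H->refl->G->L'->G->R'->A->plug->G
Char 2 ('C'): step: R->3, L=6; C->plug->F->R->D->L->A->refl->F->L'->F->R'->H->plug->H
Char 3 ('G'): step: R->4, L=6; G->plug->A->R->H->L->B->refl->E->L'->A->R'->D->plug->D
Char 4 ('A'): step: R->5, L=6; A->plug->G->R->C->L->D->refl->C->L'->E->R'->B->plug->B
Char 5 ('D'): step: R->6, L=6; D->plug->D->R->E->L->C->refl->D->L'->C->R'->E->plug->E
Char 6 ('C'): step: R->7, L=6; C->plug->F->R->E->L->C->refl->D->L'->C->R'->H->plug->H
Char 7 ('C'): step: R->0, L->7 (L advanced); C->plug->F->R->F->L->F->refl->A->L'->G->R'->A->plug->G
Char 8 ('F'): step: R->1, L=7; F->plug->C->R->G->L->A->refl->F->L'->F->R'->H->plug->H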